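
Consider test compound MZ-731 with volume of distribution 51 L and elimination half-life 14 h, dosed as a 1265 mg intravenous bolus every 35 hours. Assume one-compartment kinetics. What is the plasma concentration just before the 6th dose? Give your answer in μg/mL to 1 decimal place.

f = (1/2)^(τ/t½) = (1/2)^(35/14) ≈ 0.1768.
C₀ = D/Vd = 1265/51 ≈ 24.804 μg/mL.
Before the 6th dose, 5 doses have been given. Superposition: Cmin = C₀·(f + f² + … + f^5).
≈ 24.804 × (0.1768 + 0.0313 + 0.0055 + 0.0010 + 0.0002) ≈ 24.804 × 0.2148 ≈ 5.328 μg/mL.

5.3 μg/mL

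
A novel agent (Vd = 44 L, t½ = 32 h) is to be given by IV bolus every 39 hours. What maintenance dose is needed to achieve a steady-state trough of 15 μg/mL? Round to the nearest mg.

τ/t½ = 39/32 ≈ 1.2188, so f = (1/2)^(39/32) ≈ 0.429655.
Cmin,ss = (D/Vd)·f/(1−f), so D = Cmin,ss·Vd·(1−f)/f.
D = 15 × 44 × (1−f)/f ≈ 15 × 44 × 1.32745 ≈ 876.12 mg.

876 mg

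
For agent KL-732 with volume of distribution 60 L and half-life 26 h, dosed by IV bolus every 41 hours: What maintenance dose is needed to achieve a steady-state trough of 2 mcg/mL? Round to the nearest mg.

238 mg

τ/t½ = 41/26 ≈ 1.5769, so f = (1/2)^(41/26) ≈ 0.335196.
Cmin,ss = (D/Vd)·f/(1−f), so D = Cmin,ss·Vd·(1−f)/f.
D = 2 × 60 × (1−f)/f ≈ 2 × 60 × 1.98333 ≈ 238.00 mg.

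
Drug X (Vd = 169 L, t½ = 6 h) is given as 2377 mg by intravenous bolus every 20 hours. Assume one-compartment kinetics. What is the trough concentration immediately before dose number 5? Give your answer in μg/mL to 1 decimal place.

f = (1/2)^(τ/t½) = (1/2)^(20/6) ≈ 0.0992.
C₀ = D/Vd = 2377/169 ≈ 14.065 μg/mL.
Before the 5th dose, 4 doses have been given. Superposition: Cmin = C₀·(f + f² + … + f^4).
≈ 14.065 × (0.0992 + 0.0098 + 0.0010 + 0.0001) ≈ 14.065 × 0.1101 ≈ 1.549 μg/mL.

1.5 μg/mL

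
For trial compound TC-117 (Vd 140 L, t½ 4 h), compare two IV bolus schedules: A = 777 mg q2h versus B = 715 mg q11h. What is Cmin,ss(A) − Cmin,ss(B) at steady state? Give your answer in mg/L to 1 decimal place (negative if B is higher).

Regimen A: f = (1/2)^(2/4) ≈ 0.7071; Cmin,ss = (777/140)·f/(1−f) ≈ 13.398 mg/L.
Regimen B: f = (1/2)^(11/4) ≈ 0.1487; Cmin,ss = (715/140)·f/(1−f) ≈ 0.892 mg/L.
Difference ≈ 13.398 − 0.892 ≈ 12.506 mg/L.

12.5 mg/L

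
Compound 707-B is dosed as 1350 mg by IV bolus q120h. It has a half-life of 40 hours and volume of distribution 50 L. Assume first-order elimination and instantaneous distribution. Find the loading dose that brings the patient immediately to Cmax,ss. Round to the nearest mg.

f = (1/2)^(120/40) ≈ 0.125000; accumulation ratio R = 1/(1−f) ≈ 1.14286.
Loading dose to hit Cmax,ss on first dose: D_load = D_maint·R ≈ 1350 × 1.14286 ≈ 1542.86 mg.

1543 mg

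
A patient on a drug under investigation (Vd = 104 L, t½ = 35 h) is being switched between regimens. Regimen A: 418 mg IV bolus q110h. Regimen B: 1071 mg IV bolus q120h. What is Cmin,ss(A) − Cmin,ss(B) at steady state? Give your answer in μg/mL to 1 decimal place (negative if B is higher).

Regimen A: f = (1/2)^(110/35) ≈ 0.1132; Cmin,ss = (418/104)·f/(1−f) ≈ 0.513 μg/mL.
Regimen B: f = (1/2)^(120/35) ≈ 0.0929; Cmin,ss = (1071/104)·f/(1−f) ≈ 1.055 μg/mL.
Difference ≈ 0.513 − 1.055 ≈ -0.542 μg/mL.

-0.5 μg/mL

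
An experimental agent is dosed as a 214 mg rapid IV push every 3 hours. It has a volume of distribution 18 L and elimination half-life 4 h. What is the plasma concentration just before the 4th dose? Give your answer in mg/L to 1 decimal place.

13.8 mg/L

f = (1/2)^(τ/t½) = (1/2)^(3/4) ≈ 0.5946.
C₀ = D/Vd = 214/18 ≈ 11.889 mg/L.
Before the 4th dose, 3 doses have been given. Superposition: Cmin = C₀·(f + f² + … + f^3).
≈ 11.889 × (0.5946 + 0.3535 + 0.2102) ≈ 11.889 × 1.1583 ≈ 13.771 mg/L.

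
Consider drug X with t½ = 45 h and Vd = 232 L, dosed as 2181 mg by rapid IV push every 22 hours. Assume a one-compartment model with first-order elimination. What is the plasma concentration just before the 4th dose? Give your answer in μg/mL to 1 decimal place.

14.9 μg/mL

f = (1/2)^(τ/t½) = (1/2)^(22/45) ≈ 0.7126.
C₀ = D/Vd = 2181/232 ≈ 9.401 μg/mL.
Before the 4th dose, 3 doses have been given. Superposition: Cmin = C₀·(f + f² + … + f^3).
≈ 9.401 × (0.7126 + 0.5078 + 0.3619) ≈ 9.401 × 1.5823 ≈ 14.875 μg/mL.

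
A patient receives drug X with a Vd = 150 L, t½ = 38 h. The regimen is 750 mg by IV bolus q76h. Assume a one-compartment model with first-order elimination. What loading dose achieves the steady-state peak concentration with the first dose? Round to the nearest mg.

1000 mg

f = (1/2)^(76/38) ≈ 0.250000; accumulation ratio R = 1/(1−f) ≈ 1.33333.
Loading dose to hit Cmax,ss on first dose: D_load = D_maint·R ≈ 750 × 1.33333 ≈ 1000.00 mg.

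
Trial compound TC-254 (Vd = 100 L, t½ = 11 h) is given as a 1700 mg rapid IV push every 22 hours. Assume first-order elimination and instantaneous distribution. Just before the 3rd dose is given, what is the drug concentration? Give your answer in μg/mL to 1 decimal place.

f = (1/2)^(τ/t½) = (1/2)^(22/11) ≈ 0.2500.
C₀ = D/Vd = 1700/100 ≈ 17.000 μg/mL.
Before the 3rd dose, 2 doses have been given. Superposition: Cmin = C₀·(f + f²).
≈ 17.000 × (0.2500 + 0.0625) ≈ 17.000 × 0.3125 ≈ 5.312 μg/mL.

5.3 μg/mL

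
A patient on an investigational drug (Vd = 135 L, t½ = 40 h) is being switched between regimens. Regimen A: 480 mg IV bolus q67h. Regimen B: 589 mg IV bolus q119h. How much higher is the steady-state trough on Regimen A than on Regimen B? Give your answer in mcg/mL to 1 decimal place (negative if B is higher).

1.0 mcg/mL

Regimen A: f = (1/2)^(67/40) ≈ 0.3132; Cmin,ss = (480/135)·f/(1−f) ≈ 1.621 mcg/mL.
Regimen B: f = (1/2)^(119/40) ≈ 0.1272; Cmin,ss = (589/135)·f/(1−f) ≈ 0.636 mcg/mL.
Difference ≈ 1.621 − 0.636 ≈ 0.985 mcg/mL.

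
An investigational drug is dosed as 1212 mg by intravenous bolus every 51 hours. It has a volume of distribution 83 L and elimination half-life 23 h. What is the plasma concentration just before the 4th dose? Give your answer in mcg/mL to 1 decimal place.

4.0 mcg/mL

f = (1/2)^(τ/t½) = (1/2)^(51/23) ≈ 0.2150.
C₀ = D/Vd = 1212/83 ≈ 14.602 mcg/mL.
Before the 4th dose, 3 doses have been given. Superposition: Cmin = C₀·(f + f² + … + f^3).
≈ 14.602 × (0.2150 + 0.0462 + 0.0099) ≈ 14.602 × 0.2711 ≈ 3.959 mcg/mL.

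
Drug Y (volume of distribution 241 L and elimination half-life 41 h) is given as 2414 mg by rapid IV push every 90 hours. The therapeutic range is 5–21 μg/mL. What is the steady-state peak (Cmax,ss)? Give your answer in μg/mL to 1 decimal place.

τ/t½ = 90/41 ≈ 2.1951, so fraction remaining f = (1/2)^(90/41) ≈ 0.2184.
At steady state, accumulation factor R = 1/(1 − e^(−kτ)) ≈ 1.2794.
Single-dose peak C₀ = D/Vd = 2414/241 ≈ 10.017 μg/mL.
Steady-state peak Cmax,ss = C₀·R ≈ 10.017 × 1.2794 ≈ 12.816 μg/mL.
Peak 12.8 μg/mL vs MTC 21 μg/mL: below toxic threshold.

12.8 μg/mL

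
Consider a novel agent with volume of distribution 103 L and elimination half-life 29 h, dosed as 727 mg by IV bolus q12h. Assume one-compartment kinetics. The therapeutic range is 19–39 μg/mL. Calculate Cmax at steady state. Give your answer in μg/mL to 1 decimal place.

τ/t½ = 12/29 ≈ 0.41379, so fraction remaining f = (1/2)^(12/29) ≈ 0.7506.
At steady state, accumulation factor R = 1/(1 − e^(−kτ)) ≈ 4.0096.
Single-dose peak C₀ = D/Vd = 727/103 ≈ 7.058 μg/mL.
Steady-state peak Cmax,ss = C₀·R ≈ 7.058 × 4.0096 ≈ 28.300 μg/mL.
Peak 28.3 μg/mL vs MTC 39 μg/mL: below toxic threshold.

28.3 μg/mL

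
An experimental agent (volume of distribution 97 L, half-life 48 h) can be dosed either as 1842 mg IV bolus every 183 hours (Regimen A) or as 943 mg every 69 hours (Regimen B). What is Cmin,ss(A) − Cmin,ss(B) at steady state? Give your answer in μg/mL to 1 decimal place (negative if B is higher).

Regimen A: f = (1/2)^(183/48) ≈ 0.0712; Cmin,ss = (1842/97)·f/(1−f) ≈ 1.456 μg/mL.
Regimen B: f = (1/2)^(69/48) ≈ 0.3692; Cmin,ss = (943/97)·f/(1−f) ≈ 5.690 μg/mL.
Difference ≈ 1.456 − 5.690 ≈ -4.234 μg/mL.

-4.2 μg/mL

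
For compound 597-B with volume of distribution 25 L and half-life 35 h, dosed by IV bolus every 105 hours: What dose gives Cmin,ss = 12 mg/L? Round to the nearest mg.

τ/t½ = 105/35 ≈ 3, so f = (1/2)^(105/35) ≈ 0.125000.
Cmin,ss = (D/Vd)·f/(1−f), so D = Cmin,ss·Vd·(1−f)/f.
D = 12 × 25 × (1−f)/f ≈ 12 × 25 × 7.00000 ≈ 2100.00 mg.

2100 mg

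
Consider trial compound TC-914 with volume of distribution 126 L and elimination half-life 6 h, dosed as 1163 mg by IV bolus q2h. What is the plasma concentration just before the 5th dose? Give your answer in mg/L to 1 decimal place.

21.4 mg/L

f = (1/2)^(τ/t½) = (1/2)^(2/6) ≈ 0.7937.
C₀ = D/Vd = 1163/126 ≈ 9.230 mg/L.
Before the 5th dose, 4 doses have been given. Superposition: Cmin = C₀·(f + f² + … + f^4).
≈ 9.230 × (0.7937 + 0.6300 + 0.5000 + 0.3968) ≈ 9.230 × 2.3205 ≈ 21.418 mg/L.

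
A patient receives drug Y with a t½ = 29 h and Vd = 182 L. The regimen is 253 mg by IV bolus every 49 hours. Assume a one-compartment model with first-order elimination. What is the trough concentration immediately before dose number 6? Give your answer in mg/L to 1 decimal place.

0.6 mg/L

f = (1/2)^(τ/t½) = (1/2)^(49/29) ≈ 0.3100.
C₀ = D/Vd = 253/182 ≈ 1.390 mg/L.
Before the 6th dose, 5 doses have been given. Superposition: Cmin = C₀·(f + f² + … + f^5).
≈ 1.390 × (0.3100 + 0.0961 + 0.0298 + 0.0092 + 0.0029) ≈ 1.390 × 0.4480 ≈ 0.623 mg/L.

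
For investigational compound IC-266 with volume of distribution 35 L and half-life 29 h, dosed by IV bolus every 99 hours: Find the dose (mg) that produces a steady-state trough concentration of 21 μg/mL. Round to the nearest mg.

τ/t½ = 99/29 ≈ 3.4138, so f = (1/2)^(99/29) ≈ 0.093831.
Cmin,ss = (D/Vd)·f/(1−f), so D = Cmin,ss·Vd·(1−f)/f.
D = 21 × 35 × (1−f)/f ≈ 21 × 35 × 9.65746 ≈ 7098.23 mg.

7098 mg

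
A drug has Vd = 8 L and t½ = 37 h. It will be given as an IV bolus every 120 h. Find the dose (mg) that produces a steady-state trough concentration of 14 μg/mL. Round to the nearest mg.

τ/t½ = 120/37 ≈ 3.2432, so f = (1/2)^(120/37) ≈ 0.105605.
Cmin,ss = (D/Vd)·f/(1−f), so D = Cmin,ss·Vd·(1−f)/f.
D = 14 × 8 × (1−f)/f ≈ 14 × 8 × 8.46925 ≈ 948.56 mg.

949 mg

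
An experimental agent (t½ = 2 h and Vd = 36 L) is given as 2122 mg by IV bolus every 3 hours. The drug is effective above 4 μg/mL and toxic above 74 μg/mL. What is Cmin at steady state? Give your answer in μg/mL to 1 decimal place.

32.2 μg/mL

τ/t½ = 3/2 ≈ 1.5, so fraction remaining f = (1/2)^(3/2) ≈ 0.3536.
Accumulation ratio R = 1/(1 − f) ≈ 1/0.6464 ≈ 1.5470.
Each bolus raises the concentration by D/Vd = 2122/36 ≈ 58.944 μg/mL.
Cmax,ss = C₀/(1 − f) ≈ 58.944/0.6464 ≈ 91.188 μg/mL.
Steady-state trough Cmin,ss = Cmax,ss·f ≈ 91.188 × 0.3536 ≈ 32.244 μg/mL.
Trough 32.2 μg/mL vs MEC 4 μg/mL: adequate.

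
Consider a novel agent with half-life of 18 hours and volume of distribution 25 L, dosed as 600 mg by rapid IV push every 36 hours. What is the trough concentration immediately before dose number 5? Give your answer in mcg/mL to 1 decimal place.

f = (1/2)^(τ/t½) = (1/2)^(36/18) ≈ 0.2500.
C₀ = D/Vd = 600/25 ≈ 24.000 mcg/mL.
Before the 5th dose, 4 doses have been given. Superposition: Cmin = C₀·(f + f² + … + f^4).
≈ 24.000 × (0.2500 + 0.0625 + 0.0156 + 0.0039) ≈ 24.000 × 0.3320 ≈ 7.968 mcg/mL.

8.0 mcg/mL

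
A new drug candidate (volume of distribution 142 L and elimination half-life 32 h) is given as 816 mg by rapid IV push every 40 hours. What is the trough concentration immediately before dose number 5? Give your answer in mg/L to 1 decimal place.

4.0 mg/L

f = (1/2)^(τ/t½) = (1/2)^(40/32) ≈ 0.4204.
C₀ = D/Vd = 816/142 ≈ 5.746 mg/L.
Before the 5th dose, 4 doses have been given. Superposition: Cmin = C₀·(f + f² + … + f^4).
≈ 5.746 × (0.4204 + 0.1767 + 0.0743 + 0.0312) ≈ 5.746 × 0.7026 ≈ 4.037 mg/L.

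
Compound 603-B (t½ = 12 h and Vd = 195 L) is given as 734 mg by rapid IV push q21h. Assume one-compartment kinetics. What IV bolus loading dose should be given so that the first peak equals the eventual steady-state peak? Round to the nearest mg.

f = (1/2)^(21/12) ≈ 0.297302; accumulation ratio R = 1/(1−f) ≈ 1.42309.
Loading dose to hit Cmax,ss on first dose: D_load = D_maint·R ≈ 734 × 1.42309 ≈ 1044.55 mg.

1045 mg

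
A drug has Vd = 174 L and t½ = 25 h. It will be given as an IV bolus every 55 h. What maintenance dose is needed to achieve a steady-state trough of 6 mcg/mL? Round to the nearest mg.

τ/t½ = 55/25 ≈ 2.2, so f = (1/2)^(55/25) ≈ 0.217638.
Cmin,ss = (D/Vd)·f/(1−f), so D = Cmin,ss·Vd·(1−f)/f.
D = 6 × 174 × (1−f)/f ≈ 6 × 174 × 3.59479 ≈ 3752.96 mg.

3753 mg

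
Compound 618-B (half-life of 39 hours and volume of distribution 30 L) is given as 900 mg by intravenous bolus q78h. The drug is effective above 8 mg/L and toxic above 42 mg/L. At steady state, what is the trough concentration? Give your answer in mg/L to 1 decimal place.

10.0 mg/L

The dosing interval is 2 half-lives, so f = 2^(−2) = 0.25.
At steady state, R = 1/(1 − 0.25) = 4/3.
Single-dose peak C₀ = D/Vd = 900/30 = 30 mg/L.
Steady-state peak Cmax,ss = C₀·R = 30 × 4/3 ≈ 40.000 mg/L.
Steady-state trough Cmin,ss = Cmax,ss·f ≈ 40.000 × 0.25 ≈ 10.000 mg/L.
Trough 10.0 mg/L vs MEC 8 mg/L: adequate.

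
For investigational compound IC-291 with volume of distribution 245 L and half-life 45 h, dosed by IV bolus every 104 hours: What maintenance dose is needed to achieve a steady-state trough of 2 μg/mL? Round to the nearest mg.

τ/t½ = 104/45 ≈ 2.3111, so f = (1/2)^(104/45) ≈ 0.201505.
Cmin,ss = (D/Vd)·f/(1−f), so D = Cmin,ss·Vd·(1−f)/f.
D = 2 × 245 × (1−f)/f ≈ 2 × 245 × 3.96266 ≈ 1941.70 mg.

1942 mg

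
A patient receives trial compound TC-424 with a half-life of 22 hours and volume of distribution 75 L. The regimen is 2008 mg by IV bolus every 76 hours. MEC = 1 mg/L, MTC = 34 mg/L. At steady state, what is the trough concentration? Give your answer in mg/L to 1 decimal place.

Over one 76-h interval, 76/22 ≈ 3.4545 half-lives elapse, leaving f ≈ 0.0912 of each dose.
Single-dose peak C₀ = D/Vd = 2008/75 ≈ 26.773 mg/L.
Steady-state trough Cmin,ss = C₀·f/(1−f) ≈ 26.773 × 0.0912/0.9088 ≈ 2.687 mg/L.
Trough 2.7 mg/L vs MEC 1 mg/L: adequate.

2.7 mg/L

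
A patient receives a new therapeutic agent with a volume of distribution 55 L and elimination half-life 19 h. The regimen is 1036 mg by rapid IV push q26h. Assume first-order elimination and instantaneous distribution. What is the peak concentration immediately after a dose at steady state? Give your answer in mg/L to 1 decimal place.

τ/t½ = 26/19 ≈ 1.3684, so fraction remaining f = (1/2)^(26/19) ≈ 0.3873.
At steady state, accumulation factor R = 1/(1 − e^(−kτ)) ≈ 1.6321.
Each bolus raises the concentration by D/Vd = 1036/55 ≈ 18.836 mg/L.
Steady-state peak Cmax,ss = C₀·R ≈ 18.836 × 1.6321 ≈ 30.742 mg/L.

30.7 mg/L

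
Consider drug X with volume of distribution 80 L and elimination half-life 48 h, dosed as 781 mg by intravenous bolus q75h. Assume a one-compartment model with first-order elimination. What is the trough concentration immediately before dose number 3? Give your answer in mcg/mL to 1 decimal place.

f = (1/2)^(τ/t½) = (1/2)^(75/48) ≈ 0.3386.
C₀ = D/Vd = 781/80 ≈ 9.762 mcg/mL.
Before the 3rd dose, 2 doses have been given. Superposition: Cmin = C₀·(f + f²).
≈ 9.762 × (0.3386 + 0.1146) ≈ 9.762 × 0.4532 ≈ 4.424 mcg/mL.

4.4 mcg/mL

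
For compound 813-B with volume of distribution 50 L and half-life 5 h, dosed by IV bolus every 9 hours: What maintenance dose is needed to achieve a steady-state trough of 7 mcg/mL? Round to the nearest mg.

869 mg

τ/t½ = 9/5 ≈ 1.8, so f = (1/2)^(9/5) ≈ 0.287175.
Cmin,ss = (D/Vd)·f/(1−f), so D = Cmin,ss·Vd·(1−f)/f.
D = 7 × 50 × (1−f)/f ≈ 7 × 50 × 2.48220 ≈ 868.77 mg.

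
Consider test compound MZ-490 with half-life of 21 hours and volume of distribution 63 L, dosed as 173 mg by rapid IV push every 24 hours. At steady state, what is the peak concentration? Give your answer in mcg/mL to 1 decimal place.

5.0 mcg/mL

Over one 24-h interval, 24/21 ≈ 1.1429 half-lives elapse, leaving f ≈ 0.4529 of each dose.
Accumulation ratio R = 1/(1 − f) ≈ 1/0.5471 ≈ 1.8278.
Each bolus raises the concentration by D/Vd = 173/63 ≈ 2.746 mcg/mL.
Cmax,ss = C₀/(1 − f) ≈ 2.746/0.5471 ≈ 5.019 mcg/mL.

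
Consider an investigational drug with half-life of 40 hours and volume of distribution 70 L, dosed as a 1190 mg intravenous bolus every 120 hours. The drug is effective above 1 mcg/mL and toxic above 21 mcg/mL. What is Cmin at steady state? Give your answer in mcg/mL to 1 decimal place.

The dosing interval is 3 half-lives, so f = 2^(−3) = 0.125.
At steady state, R = 1/(1 − 0.125) = 8/7.
Single-dose peak C₀ = D/Vd = 1190/70 = 17 mcg/mL.
Steady-state peak Cmax,ss = C₀·R = 17 × 8/7 ≈ 19.429 mcg/mL.
Steady-state trough Cmin,ss = Cmax,ss·f ≈ 19.429 × 0.125 ≈ 2.429 mcg/mL.
Trough 2.4 mcg/mL vs MEC 1 mcg/mL: adequate.

2.4 mcg/mL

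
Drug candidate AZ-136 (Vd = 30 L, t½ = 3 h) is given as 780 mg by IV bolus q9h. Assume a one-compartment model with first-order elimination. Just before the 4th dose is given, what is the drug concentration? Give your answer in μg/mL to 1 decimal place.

3.7 μg/mL

f = (1/2)^(τ/t½) = (1/2)^(9/3) ≈ 0.1250.
C₀ = D/Vd = 780/30 ≈ 26.000 μg/mL.
Before the 4th dose, 3 doses have been given. Superposition: Cmin = C₀·(f + f² + … + f^3).
≈ 26.000 × (0.1250 + 0.0156 + 0.0020) ≈ 26.000 × 0.1426 ≈ 3.708 μg/mL.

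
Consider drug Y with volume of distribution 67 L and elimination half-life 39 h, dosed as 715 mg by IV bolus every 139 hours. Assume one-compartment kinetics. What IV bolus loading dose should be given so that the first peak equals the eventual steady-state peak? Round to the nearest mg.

f = (1/2)^(139/39) ≈ 0.084547; accumulation ratio R = 1/(1−f) ≈ 1.09236.
Loading dose to hit Cmax,ss on first dose: D_load = D_maint·R ≈ 715 × 1.09236 ≈ 781.04 mg.

781 mg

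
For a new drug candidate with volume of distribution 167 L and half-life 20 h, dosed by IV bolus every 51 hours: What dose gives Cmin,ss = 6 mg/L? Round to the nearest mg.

4866 mg

τ/t½ = 51/20 ≈ 2.55, so f = (1/2)^(51/20) ≈ 0.170755.
Cmin,ss = (D/Vd)·f/(1−f), so D = Cmin,ss·Vd·(1−f)/f.
D = 6 × 167 × (1−f)/f ≈ 6 × 167 × 4.85634 ≈ 4866.05 mg.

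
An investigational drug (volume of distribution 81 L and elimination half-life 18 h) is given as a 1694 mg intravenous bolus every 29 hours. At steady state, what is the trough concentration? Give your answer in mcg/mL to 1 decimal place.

10.2 mcg/mL

k = ln2/t½ = ln2/18 ≈ 0.038508 h⁻¹; fraction remaining f = e^(−kτ) = e^(−0.038508×29) ≈ 0.3273.
At steady state, accumulation factor R = 1/(1 − e^(−kτ)) ≈ 1.4865.
Single-dose peak C₀ = D/Vd = 1694/81 ≈ 20.914 mcg/mL.
Cmax,ss = C₀/(1 − f) ≈ 20.914/0.6727 ≈ 31.090 mcg/mL.
Steady-state trough Cmin,ss = Cmax,ss·f ≈ 31.090 × 0.3273 ≈ 10.176 mcg/mL.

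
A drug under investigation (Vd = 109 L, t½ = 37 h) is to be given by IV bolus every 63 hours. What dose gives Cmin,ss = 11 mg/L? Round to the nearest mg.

τ/t½ = 63/37 ≈ 1.7027, so f = (1/2)^(63/37) ≈ 0.307210.
Cmin,ss = (D/Vd)·f/(1−f), so D = Cmin,ss·Vd·(1−f)/f.
D = 11 × 109 × (1−f)/f ≈ 11 × 109 × 2.25510 ≈ 2703.86 mg.

2704 mg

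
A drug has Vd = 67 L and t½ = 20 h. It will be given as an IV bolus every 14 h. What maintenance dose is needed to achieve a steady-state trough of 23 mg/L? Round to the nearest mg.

τ/t½ = 14/20 ≈ 0.7, so f = (1/2)^(14/20) ≈ 0.615572.
Cmin,ss = (D/Vd)·f/(1−f), so D = Cmin,ss·Vd·(1−f)/f.
D = 23 × 67 × (1−f)/f ≈ 23 × 67 × 0.62451 ≈ 962.37 mg.

962 mg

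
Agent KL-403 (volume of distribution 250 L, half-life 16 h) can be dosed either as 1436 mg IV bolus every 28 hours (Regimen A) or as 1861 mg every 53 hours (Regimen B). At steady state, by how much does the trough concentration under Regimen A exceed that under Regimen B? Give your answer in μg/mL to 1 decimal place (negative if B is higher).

Regimen A: f = (1/2)^(28/16) ≈ 0.2973; Cmin,ss = (1436/250)·f/(1−f) ≈ 2.430 μg/mL.
Regimen B: f = (1/2)^(53/16) ≈ 0.1007; Cmin,ss = (1861/250)·f/(1−f) ≈ 0.834 μg/mL.
Difference ≈ 2.430 − 0.834 ≈ 1.596 μg/mL.

1.6 μg/mL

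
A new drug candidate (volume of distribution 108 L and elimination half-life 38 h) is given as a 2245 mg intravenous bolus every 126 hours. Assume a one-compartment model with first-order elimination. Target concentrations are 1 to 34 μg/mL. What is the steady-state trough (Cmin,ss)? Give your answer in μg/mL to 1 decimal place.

τ/t½ = 126/38 ≈ 3.3158, so fraction remaining f = (1/2)^(126/38) ≈ 0.1004.
At steady state, accumulation factor R = 1/(1 − e^(−kτ)) ≈ 1.1116.
Single-dose peak C₀ = D/Vd = 2245/108 ≈ 20.787 μg/mL.
Steady-state peak Cmax,ss = C₀·R ≈ 20.787 × 1.1116 ≈ 23.107 μg/mL.
One interval later, Cmin,ss = Cmax,ss·e^(−kτ) ≈ 23.107 × 0.1004 ≈ 2.320 μg/mL.
Trough 2.3 μg/mL vs MEC 1 μg/mL: adequate.

2.3 μg/mL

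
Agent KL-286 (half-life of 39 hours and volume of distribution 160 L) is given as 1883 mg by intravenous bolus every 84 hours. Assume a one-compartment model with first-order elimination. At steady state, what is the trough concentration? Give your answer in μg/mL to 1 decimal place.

3.4 μg/mL

Over one 84-h interval, 84/39 ≈ 2.1538 half-lives elapse, leaving f ≈ 0.2247 of each dose.
At steady state, accumulation factor R = 1/(1 − e^(−kτ)) ≈ 1.2898.
Single-dose peak C₀ = D/Vd = 1883/160 ≈ 11.769 μg/mL.
Cmax,ss = C₀/(1 − f) ≈ 11.769/0.7753 ≈ 15.180 μg/mL.
One interval later, Cmin,ss = Cmax,ss·e^(−kτ) ≈ 15.180 × 0.2247 ≈ 3.411 μg/mL.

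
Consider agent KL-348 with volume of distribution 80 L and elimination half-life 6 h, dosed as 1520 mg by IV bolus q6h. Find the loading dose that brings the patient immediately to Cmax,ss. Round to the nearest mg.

3040 mg

f = (1/2)^(6/6) ≈ 0.500000; accumulation ratio R = 1/(1−f) ≈ 2.00000.
Loading dose to hit Cmax,ss on first dose: D_load = D_maint·R ≈ 1520 × 2.00000 ≈ 3040.00 mg.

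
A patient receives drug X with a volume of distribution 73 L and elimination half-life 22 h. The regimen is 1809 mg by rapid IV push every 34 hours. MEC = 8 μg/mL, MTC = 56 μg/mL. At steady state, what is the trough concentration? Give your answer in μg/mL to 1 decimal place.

τ/t½ = 34/22 ≈ 1.5455, so fraction remaining f = (1/2)^(34/22) ≈ 0.3426.
At steady state, accumulation factor R = 1/(1 − e^(−kτ)) ≈ 1.5211.
Single-dose peak C₀ = D/Vd = 1809/73 ≈ 24.781 μg/mL.
Steady-state peak Cmax,ss = C₀·R ≈ 24.781 × 1.5211 ≈ 37.694 μg/mL.
One interval later, Cmin,ss = Cmax,ss·e^(−kτ) ≈ 37.694 × 0.3426 ≈ 12.914 μg/mL.
Trough 12.9 μg/mL vs MEC 8 μg/mL: adequate.

12.9 μg/mL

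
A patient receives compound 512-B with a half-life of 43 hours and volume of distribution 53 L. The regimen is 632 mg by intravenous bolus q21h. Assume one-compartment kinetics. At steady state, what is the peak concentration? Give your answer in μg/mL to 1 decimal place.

41.5 μg/mL

Over one 21-h interval, 21/43 ≈ 0.48837 half-lives elapse, leaving f ≈ 0.7128 of each dose.
At steady state, accumulation factor R = 1/(1 − e^(−kτ)) ≈ 3.4819.
Single-dose peak C₀ = D/Vd = 632/53 ≈ 11.925 μg/mL.
Steady-state peak Cmax,ss = C₀·R ≈ 11.925 × 3.4819 ≈ 41.522 μg/mL.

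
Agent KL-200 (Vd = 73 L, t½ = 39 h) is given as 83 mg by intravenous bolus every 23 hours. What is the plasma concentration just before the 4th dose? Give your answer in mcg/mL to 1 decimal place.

f = (1/2)^(τ/t½) = (1/2)^(23/39) ≈ 0.6645.
C₀ = D/Vd = 83/73 ≈ 1.137 mcg/mL.
Before the 4th dose, 3 doses have been given. Superposition: Cmin = C₀·(f + f² + … + f^3).
≈ 1.137 × (0.6645 + 0.4416 + 0.2934) ≈ 1.137 × 1.3995 ≈ 1.591 mcg/mL.

1.6 mcg/mL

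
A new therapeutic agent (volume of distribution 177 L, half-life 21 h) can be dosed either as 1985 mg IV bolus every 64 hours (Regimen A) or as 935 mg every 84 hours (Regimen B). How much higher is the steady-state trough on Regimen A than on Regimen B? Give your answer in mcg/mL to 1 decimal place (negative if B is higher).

Regimen A: f = (1/2)^(64/21) ≈ 0.1209; Cmin,ss = (1985/177)·f/(1−f) ≈ 1.542 mcg/mL.
Regimen B: f = (1/2)^(84/21) ≈ 0.0625; Cmin,ss = (935/177)·f/(1−f) ≈ 0.352 mcg/mL.
Difference ≈ 1.542 − 0.352 ≈ 1.190 mcg/mL.

1.2 mcg/mL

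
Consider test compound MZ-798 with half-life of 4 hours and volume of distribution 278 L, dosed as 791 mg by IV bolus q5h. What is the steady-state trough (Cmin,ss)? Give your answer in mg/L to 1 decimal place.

k = ln2/t½ = ln2/4 ≈ 0.173287 h⁻¹; fraction remaining f = e^(−kτ) = e^(−0.173287×5) ≈ 0.4204.
At steady state, accumulation factor R = 1/(1 − e^(−kτ)) ≈ 1.7253.
Each bolus raises the concentration by D/Vd = 791/278 ≈ 2.845 mg/L.
Steady-state peak Cmax,ss = C₀·R ≈ 2.845 × 1.7253 ≈ 4.908 mg/L.
Steady-state trough Cmin,ss = Cmax,ss·f ≈ 4.908 × 0.4204 ≈ 2.063 mg/L.

2.1 mg/L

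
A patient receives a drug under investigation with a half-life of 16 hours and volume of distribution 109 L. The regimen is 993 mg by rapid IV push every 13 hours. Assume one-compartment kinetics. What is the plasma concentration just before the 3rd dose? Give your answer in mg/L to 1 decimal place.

8.1 mg/L

f = (1/2)^(τ/t½) = (1/2)^(13/16) ≈ 0.5694.
C₀ = D/Vd = 993/109 ≈ 9.110 mg/L.
Before the 3rd dose, 2 doses have been given. Superposition: Cmin = C₀·(f + f²).
≈ 9.110 × (0.5694 + 0.3242) ≈ 9.110 × 0.8936 ≈ 8.141 mg/L.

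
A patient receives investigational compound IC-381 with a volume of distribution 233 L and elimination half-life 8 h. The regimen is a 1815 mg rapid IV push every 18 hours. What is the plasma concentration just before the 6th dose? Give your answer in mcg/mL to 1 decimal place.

f = (1/2)^(τ/t½) = (1/2)^(18/8) ≈ 0.2102.
C₀ = D/Vd = 1815/233 ≈ 7.790 mcg/mL.
Before the 6th dose, 5 doses have been given. Superposition: Cmin = C₀·(f + f² + … + f^5).
≈ 7.790 × (0.2102 + 0.0442 + 0.0093 + 0.0020 + 0.0004) ≈ 7.790 × 0.2661 ≈ 2.073 mcg/mL.

2.1 mcg/mL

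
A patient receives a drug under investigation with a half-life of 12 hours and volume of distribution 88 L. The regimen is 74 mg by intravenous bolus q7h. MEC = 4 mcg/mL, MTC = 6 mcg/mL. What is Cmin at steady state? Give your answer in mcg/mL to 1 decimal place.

1.7 mcg/mL

k = ln2/t½ = ln2/12 ≈ 0.057762 h⁻¹; fraction remaining f = e^(−kτ) = e^(−0.057762×7) ≈ 0.6674.
Single-dose peak C₀ = D/Vd = 74/88 ≈ 0.841 mcg/mL.
Steady-state trough Cmin,ss = C₀·f/(1−f) ≈ 0.841 × 0.6674/0.3326 ≈ 1.688 mcg/mL.
Trough 1.7 mcg/mL vs MEC 4 mcg/mL: subtherapeutic.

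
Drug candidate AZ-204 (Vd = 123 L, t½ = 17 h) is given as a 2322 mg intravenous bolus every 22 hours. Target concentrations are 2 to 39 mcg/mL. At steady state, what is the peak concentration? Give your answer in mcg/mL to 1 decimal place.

τ/t½ = 22/17 ≈ 1.2941, so fraction remaining f = (1/2)^(22/17) ≈ 0.4078.
Accumulation ratio R = 1/(1 − f) ≈ 1/0.5922 ≈ 1.6886.
Each bolus raises the concentration by D/Vd = 2322/123 ≈ 18.878 mcg/mL.
Steady-state peak Cmax,ss = C₀·R ≈ 18.878 × 1.6886 ≈ 31.877 mcg/mL.
Peak 31.9 mcg/mL vs MTC 39 mcg/mL: below toxic threshold.

31.9 mcg/mL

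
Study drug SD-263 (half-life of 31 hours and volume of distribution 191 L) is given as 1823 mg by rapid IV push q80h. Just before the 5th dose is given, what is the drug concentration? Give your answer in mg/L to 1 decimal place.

f = (1/2)^(τ/t½) = (1/2)^(80/31) ≈ 0.1672.
C₀ = D/Vd = 1823/191 ≈ 9.545 mg/L.
Before the 5th dose, 4 doses have been given. Superposition: Cmin = C₀·(f + f² + … + f^4).
≈ 9.545 × (0.1672 + 0.0280 + 0.0047 + 0.0008) ≈ 9.545 × 0.2007 ≈ 1.916 mg/L.

1.9 mg/L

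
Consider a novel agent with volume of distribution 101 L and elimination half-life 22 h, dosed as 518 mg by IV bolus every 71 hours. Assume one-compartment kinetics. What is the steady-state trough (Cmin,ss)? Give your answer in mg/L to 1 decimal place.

Over one 71-h interval, 71/22 ≈ 3.2273 half-lives elapse, leaving f ≈ 0.1068 of each dose.
Single-dose peak C₀ = D/Vd = 518/101 ≈ 5.129 mg/L.
Steady-state trough Cmin,ss = C₀·f/(1−f) ≈ 5.129 × 0.1068/0.8932 ≈ 0.613 mg/L.

0.6 mg/L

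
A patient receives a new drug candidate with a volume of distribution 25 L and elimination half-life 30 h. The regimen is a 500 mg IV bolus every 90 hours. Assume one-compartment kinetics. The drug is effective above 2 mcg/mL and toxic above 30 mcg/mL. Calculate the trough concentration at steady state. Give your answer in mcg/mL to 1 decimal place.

The dosing interval is 3 half-lives, so f = 2^(−3) = 0.125.
Accumulation ratio R = 1/(1 − f) = 1/0.875 = 8/7.
Single-dose peak C₀ = D/Vd = 500/25 = 20 mcg/mL.
Steady-state peak Cmax,ss = C₀·R = 20 × 8/7 ≈ 22.857 mcg/mL.
Steady-state trough Cmin,ss = Cmax,ss·f ≈ 22.857 × 0.125 ≈ 2.857 mcg/mL.
Trough 2.9 mcg/mL vs MEC 2 mcg/mL: adequate.

2.9 mcg/mL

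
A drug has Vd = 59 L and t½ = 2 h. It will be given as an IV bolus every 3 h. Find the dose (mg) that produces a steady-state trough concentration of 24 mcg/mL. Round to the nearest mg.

2589 mg

τ/t½ = 3/2 ≈ 1.5, so f = (1/2)^(3/2) ≈ 0.353553.
Cmin,ss = (D/Vd)·f/(1−f), so D = Cmin,ss·Vd·(1−f)/f.
D = 24 × 59 × (1−f)/f ≈ 24 × 59 × 1.82843 ≈ 2589.06 mg.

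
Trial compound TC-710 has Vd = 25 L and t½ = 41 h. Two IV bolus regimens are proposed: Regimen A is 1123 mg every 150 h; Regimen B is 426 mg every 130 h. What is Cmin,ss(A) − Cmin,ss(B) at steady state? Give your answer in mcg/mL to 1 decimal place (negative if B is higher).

1.7 mcg/mL

Regimen A: f = (1/2)^(150/41) ≈ 0.0792; Cmin,ss = (1123/25)·f/(1−f) ≈ 3.864 mcg/mL.
Regimen B: f = (1/2)^(130/41) ≈ 0.1110; Cmin,ss = (426/25)·f/(1−f) ≈ 2.128 mcg/mL.
Difference ≈ 3.864 − 2.128 ≈ 1.736 mcg/mL.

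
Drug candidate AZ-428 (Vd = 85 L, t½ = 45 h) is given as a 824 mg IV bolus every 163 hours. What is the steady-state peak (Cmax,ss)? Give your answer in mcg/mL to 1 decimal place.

10.6 mcg/mL

k = ln2/t½ = ln2/45 ≈ 0.015403 h⁻¹; fraction remaining f = e^(−kτ) = e^(−0.015403×163) ≈ 0.0812.
Accumulation ratio R = 1/(1 − f) ≈ 1/0.9188 ≈ 1.0884.
Single-dose peak C₀ = D/Vd = 824/85 ≈ 9.694 mcg/mL.
Steady-state peak Cmax,ss = C₀·R ≈ 9.694 × 1.0884 ≈ 10.551 mcg/mL.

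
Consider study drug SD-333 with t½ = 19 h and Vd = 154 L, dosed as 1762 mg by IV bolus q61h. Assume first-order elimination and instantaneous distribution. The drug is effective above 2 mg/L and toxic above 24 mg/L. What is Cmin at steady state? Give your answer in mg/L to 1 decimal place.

1.4 mg/L

Over one 61-h interval, 61/19 ≈ 3.2105 half-lives elapse, leaving f ≈ 0.1080 of each dose.
Accumulation ratio R = 1/(1 − f) ≈ 1/0.8920 ≈ 1.1211.
Each bolus raises the concentration by D/Vd = 1762/154 ≈ 11.442 mg/L.
Steady-state peak Cmax,ss = C₀·R ≈ 11.442 × 1.1211 ≈ 12.828 mg/L.
Steady-state trough Cmin,ss = Cmax,ss·f ≈ 12.828 × 0.1080 ≈ 1.385 mg/L.
Trough 1.4 mg/L vs MEC 2 mg/L: subtherapeutic.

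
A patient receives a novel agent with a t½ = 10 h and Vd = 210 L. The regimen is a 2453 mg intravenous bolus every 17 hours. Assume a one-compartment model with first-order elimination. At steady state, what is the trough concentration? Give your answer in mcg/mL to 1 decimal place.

5.2 mcg/mL

Over one 17-h interval, 17/10 ≈ 1.7 half-lives elapse, leaving f ≈ 0.3078 of each dose.
Accumulation ratio R = 1/(1 − f) ≈ 1/0.6922 ≈ 1.4447.
Single-dose peak C₀ = D/Vd = 2453/210 ≈ 11.681 mcg/mL.
Steady-state peak Cmax,ss = C₀·R ≈ 11.681 × 1.4447 ≈ 16.876 mcg/mL.
One interval later, Cmin,ss = Cmax,ss·e^(−kτ) ≈ 16.876 × 0.3078 ≈ 5.194 mcg/mL.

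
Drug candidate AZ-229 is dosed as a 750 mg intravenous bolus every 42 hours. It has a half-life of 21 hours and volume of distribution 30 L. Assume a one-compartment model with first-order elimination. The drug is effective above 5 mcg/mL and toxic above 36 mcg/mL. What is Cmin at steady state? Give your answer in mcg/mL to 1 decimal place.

τ = 42 h = 2 half-lives, so f = (1/2)^2 = 0.25.
Accumulation ratio R = 1/(1 − f) = 1/0.75 = 4/3.
Single-dose peak C₀ = D/Vd = 750/30 = 25 mcg/mL.
Steady-state peak Cmax,ss = C₀·R = 25 × 4/3 ≈ 33.333 mcg/mL.
Steady-state trough Cmin,ss = Cmax,ss·f ≈ 33.333 × 0.25 ≈ 8.333 mcg/mL.
Trough 8.3 mcg/mL vs MEC 5 mcg/mL: adequate.

8.3 mcg/mL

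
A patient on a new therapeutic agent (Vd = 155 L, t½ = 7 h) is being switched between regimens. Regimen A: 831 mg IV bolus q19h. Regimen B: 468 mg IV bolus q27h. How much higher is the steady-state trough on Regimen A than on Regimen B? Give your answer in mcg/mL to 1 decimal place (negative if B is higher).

Regimen A: f = (1/2)^(19/7) ≈ 0.1524; Cmin,ss = (831/155)·f/(1−f) ≈ 0.964 mcg/mL.
Regimen B: f = (1/2)^(27/7) ≈ 0.0690; Cmin,ss = (468/155)·f/(1−f) ≈ 0.224 mcg/mL.
Difference ≈ 0.964 − 0.224 ≈ 0.740 mcg/mL.

0.7 mcg/mL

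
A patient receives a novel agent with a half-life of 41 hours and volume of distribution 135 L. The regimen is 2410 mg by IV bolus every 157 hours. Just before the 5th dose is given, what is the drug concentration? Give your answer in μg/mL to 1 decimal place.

f = (1/2)^(τ/t½) = (1/2)^(157/41) ≈ 0.0704.
C₀ = D/Vd = 2410/135 ≈ 17.852 μg/mL.
Before the 5th dose, 4 doses have been given. Superposition: Cmin = C₀·(f + f² + … + f^4).
≈ 17.852 × (0.0704 + 0.0050 + 0.0003 + 0.0000) ≈ 17.852 × 0.0757 ≈ 1.351 μg/mL.

1.4 μg/mL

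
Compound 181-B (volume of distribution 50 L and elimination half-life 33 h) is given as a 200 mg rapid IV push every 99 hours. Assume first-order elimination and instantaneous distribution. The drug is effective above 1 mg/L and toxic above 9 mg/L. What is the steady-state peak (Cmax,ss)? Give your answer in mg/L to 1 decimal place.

4.6 mg/L

τ = 99 h = 3 half-lives, so f = (1/2)^3 = 0.125.
At steady state, R = 1/(1 − 0.125) = 8/7.
Single-dose peak C₀ = D/Vd = 200/50 = 4 mg/L.
Steady-state peak Cmax,ss = C₀·R = 4 × 8/7 ≈ 4.571 mg/L.
Peak 4.6 mg/L vs MTC 9 mg/L: below toxic threshold.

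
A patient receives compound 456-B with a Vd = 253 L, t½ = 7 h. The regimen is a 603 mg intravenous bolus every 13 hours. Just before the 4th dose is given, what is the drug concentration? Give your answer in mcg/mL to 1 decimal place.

f = (1/2)^(τ/t½) = (1/2)^(13/7) ≈ 0.2760.
C₀ = D/Vd = 603/253 ≈ 2.383 mcg/mL.
Before the 4th dose, 3 doses have been given. Superposition: Cmin = C₀·(f + f² + … + f^3).
≈ 2.383 × (0.2760 + 0.0762 + 0.0210) ≈ 2.383 × 0.3732 ≈ 0.889 mcg/mL.

0.9 mcg/mL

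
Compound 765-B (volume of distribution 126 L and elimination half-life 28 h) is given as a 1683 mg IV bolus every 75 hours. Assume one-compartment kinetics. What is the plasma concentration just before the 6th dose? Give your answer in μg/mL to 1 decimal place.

2.5 μg/mL

f = (1/2)^(τ/t½) = (1/2)^(75/28) ≈ 0.1562.
C₀ = D/Vd = 1683/126 ≈ 13.357 μg/mL.
Before the 6th dose, 5 doses have been given. Superposition: Cmin = C₀·(f + f² + … + f^5).
≈ 13.357 × (0.1562 + 0.0244 + 0.0038 + 0.0006 + 0.0001) ≈ 13.357 × 0.1851 ≈ 2.472 μg/mL.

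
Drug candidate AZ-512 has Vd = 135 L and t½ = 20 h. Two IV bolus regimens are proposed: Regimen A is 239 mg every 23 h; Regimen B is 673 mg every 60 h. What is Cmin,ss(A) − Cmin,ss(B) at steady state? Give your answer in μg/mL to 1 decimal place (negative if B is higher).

Regimen A: f = (1/2)^(23/20) ≈ 0.4506; Cmin,ss = (239/135)·f/(1−f) ≈ 1.452 μg/mL.
Regimen B: f = (1/2)^(60/20) ≈ 0.1250; Cmin,ss = (673/135)·f/(1−f) ≈ 0.712 μg/mL.
Difference ≈ 1.452 − 0.712 ≈ 0.740 μg/mL.

0.7 μg/mL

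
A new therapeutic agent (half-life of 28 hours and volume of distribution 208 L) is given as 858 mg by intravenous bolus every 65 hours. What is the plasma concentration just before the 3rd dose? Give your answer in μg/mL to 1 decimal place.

1.0 μg/mL

f = (1/2)^(τ/t½) = (1/2)^(65/28) ≈ 0.2001.
C₀ = D/Vd = 858/208 ≈ 4.125 μg/mL.
Before the 3rd dose, 2 doses have been given. Superposition: Cmin = C₀·(f + f²).
≈ 4.125 × (0.2001 + 0.0400) ≈ 4.125 × 0.2401 ≈ 0.990 μg/mL.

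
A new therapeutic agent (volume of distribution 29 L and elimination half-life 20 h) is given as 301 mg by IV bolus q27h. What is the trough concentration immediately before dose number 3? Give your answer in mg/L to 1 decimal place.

5.7 mg/L

f = (1/2)^(τ/t½) = (1/2)^(27/20) ≈ 0.3923.
C₀ = D/Vd = 301/29 ≈ 10.379 mg/L.
Before the 3rd dose, 2 doses have been given. Superposition: Cmin = C₀·(f + f²).
≈ 10.379 × (0.3923 + 0.1539) ≈ 10.379 × 0.5462 ≈ 5.669 mg/L.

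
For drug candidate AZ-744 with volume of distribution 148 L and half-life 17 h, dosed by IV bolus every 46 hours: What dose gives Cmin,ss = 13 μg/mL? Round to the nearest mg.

10629 mg

τ/t½ = 46/17 ≈ 2.7059, so f = (1/2)^(46/17) ≈ 0.153267.
Cmin,ss = (D/Vd)·f/(1−f), so D = Cmin,ss·Vd·(1−f)/f.
D = 13 × 148 × (1−f)/f ≈ 13 × 148 × 5.52456 ≈ 10629.25 mg.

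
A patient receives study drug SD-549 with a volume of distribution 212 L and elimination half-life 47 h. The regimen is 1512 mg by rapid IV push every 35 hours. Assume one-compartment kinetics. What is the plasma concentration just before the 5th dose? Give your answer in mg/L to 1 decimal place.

9.2 mg/L

f = (1/2)^(τ/t½) = (1/2)^(35/47) ≈ 0.5968.
C₀ = D/Vd = 1512/212 ≈ 7.132 mg/L.
Before the 5th dose, 4 doses have been given. Superposition: Cmin = C₀·(f + f² + … + f^4).
≈ 7.132 × (0.5968 + 0.3562 + 0.2126 + 0.1269) ≈ 7.132 × 1.2925 ≈ 9.218 mg/L.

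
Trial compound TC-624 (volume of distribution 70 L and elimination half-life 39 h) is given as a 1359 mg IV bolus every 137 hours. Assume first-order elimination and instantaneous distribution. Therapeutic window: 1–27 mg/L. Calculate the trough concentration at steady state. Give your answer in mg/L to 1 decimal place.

1.9 mg/L

τ/t½ = 137/39 ≈ 3.5128, so fraction remaining f = (1/2)^(137/39) ≈ 0.0876.
Single-dose peak C₀ = D/Vd = 1359/70 ≈ 19.414 mg/L.
Steady-state trough Cmin,ss = C₀·f/(1−f) ≈ 19.414 × 0.0876/0.9124 ≈ 1.864 mg/L.
Trough 1.9 mg/L vs MEC 1 mg/L: adequate.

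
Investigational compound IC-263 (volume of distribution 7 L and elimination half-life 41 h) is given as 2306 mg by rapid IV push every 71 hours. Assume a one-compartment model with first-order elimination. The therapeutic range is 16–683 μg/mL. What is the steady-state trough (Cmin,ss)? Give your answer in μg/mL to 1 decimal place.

Over one 71-h interval, 71/41 ≈ 1.7317 half-lives elapse, leaving f ≈ 0.3011 of each dose.
At steady state, accumulation factor R = 1/(1 − e^(−kτ)) ≈ 1.4308.
Single-dose peak C₀ = D/Vd = 2306/7 ≈ 329.429 μg/mL.
Cmax,ss = C₀/(1 − f) ≈ 329.429/0.6989 ≈ 471.354 μg/mL.
Steady-state trough Cmin,ss = Cmax,ss·f ≈ 471.354 × 0.3011 ≈ 141.925 μg/mL.
Trough 141.9 μg/mL vs MEC 16 μg/mL: adequate.

141.9 μg/mL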